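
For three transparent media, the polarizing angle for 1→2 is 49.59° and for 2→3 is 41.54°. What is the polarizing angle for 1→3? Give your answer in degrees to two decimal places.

tan θ_B(1→2) = n₂/n₁ = tan 49.59° = 1.1746.
tan θ_B(2→3) = n₃/n₂ = tan 41.54° = 0.8860.
n₃/n₁ = 1.0406. Then tan θ_B(1→3) = n₃/n₁, so θ_B(1→3) = arctan(1.0406) = 46.14°.

θ_B ≈ 46.14°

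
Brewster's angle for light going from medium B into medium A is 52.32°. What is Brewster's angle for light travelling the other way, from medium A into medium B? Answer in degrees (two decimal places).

θ_B' ≈ 37.68°

The two Brewster angles are complementary: θ_B' = 90° − θ_B = 90° − 52.32° = 37.68°.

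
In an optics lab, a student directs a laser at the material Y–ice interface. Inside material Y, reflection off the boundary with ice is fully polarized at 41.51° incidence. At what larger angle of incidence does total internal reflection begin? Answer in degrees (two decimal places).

θ_c ≈ 62.26°

n₂/n₁ = tan 41.51° = 0.8850; the critical angle satisfies sin θ_c = n₂/n₁.
θ_c = arcsin(0.8850) = 62.26°.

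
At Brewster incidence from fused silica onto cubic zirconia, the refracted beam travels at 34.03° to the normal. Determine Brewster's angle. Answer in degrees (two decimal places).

θ_B ≈ 55.97°

Brewster's condition makes the reflected and refracted beams perpendicular: θ_B + θ_t = 90°.
So θ_B = 90° − θ_t = 90° − 34.03° = 55.97°.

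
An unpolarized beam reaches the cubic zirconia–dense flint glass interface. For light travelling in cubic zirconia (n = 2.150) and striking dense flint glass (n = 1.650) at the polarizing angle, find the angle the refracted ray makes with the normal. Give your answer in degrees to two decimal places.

θ_t ≈ 52.50°

θ_B = arctan(n₂/n₁) = arctan(1.650/2.150) = 37.50°.
Since θ_B + θ_t = 90° at Brewster incidence, θ_t = 90° − 37.50° = 52.50°.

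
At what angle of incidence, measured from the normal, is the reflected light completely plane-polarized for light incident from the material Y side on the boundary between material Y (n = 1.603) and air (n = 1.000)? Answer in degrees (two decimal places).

θ_B ≈ 31.96°

Here n₂/n₁ = 1.000/1.603 = 0.6238, and Brewster's law gives tan θ_B = n₂/n₁. Taking the arctangent, θ_B = 31.96°.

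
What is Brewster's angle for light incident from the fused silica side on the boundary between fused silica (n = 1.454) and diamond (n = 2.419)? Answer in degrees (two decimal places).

θ_B ≈ 58.99°

Brewster's condition: tan θ_B = n₂/n₁ = 2.419/1.454 = 1.6637. Taking the arctangent, θ_B = 58.99°.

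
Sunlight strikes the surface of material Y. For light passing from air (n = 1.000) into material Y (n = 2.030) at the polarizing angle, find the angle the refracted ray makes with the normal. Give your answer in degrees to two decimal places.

θ_t ≈ 26.23°

tan θ_B = n₂/n₁ = 2.030/1.000 = 2.0300, so θ_B = 63.77°.
Since θ_B + θ_t = 90° at Brewster incidence, θ_t = 90° − 63.77° = 26.23°.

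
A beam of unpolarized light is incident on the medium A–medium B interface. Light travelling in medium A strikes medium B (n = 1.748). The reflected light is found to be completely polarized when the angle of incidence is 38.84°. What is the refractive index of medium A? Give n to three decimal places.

At Brewster's angle, tan θ_B = n₂/n₁ with n₁ on the incident side (medium A) and n₂ on the transmitted side (medium B).
n₁ = n₂ / tan θ_B = 1.748 / tan 38.84° = 2.171.

n ≈ 2.171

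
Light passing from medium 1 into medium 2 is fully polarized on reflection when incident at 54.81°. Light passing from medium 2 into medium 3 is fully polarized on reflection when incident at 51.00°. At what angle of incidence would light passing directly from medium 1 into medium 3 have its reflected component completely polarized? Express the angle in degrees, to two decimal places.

θ_B ≈ 60.27°

Each Brewster angle gives a ratio: n₂/n₁ = tan 54.81° = 1.4181, n₃/n₂ = tan 51.00° = 1.2349.
Multiplying, n₃/n₁ = 1.4181 × 1.2349 = 1.7512, and θ_B(1→3) = arctan 1.7512 = 60.27°.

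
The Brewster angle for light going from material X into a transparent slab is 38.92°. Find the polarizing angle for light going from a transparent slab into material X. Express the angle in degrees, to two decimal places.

θ_B' ≈ 51.08°

tan θ_B' = n₁/n₂ = 1/tan θ_B, so θ_B' = 90° − θ_B.
θ_B' = 90° − 38.92° = 51.08°.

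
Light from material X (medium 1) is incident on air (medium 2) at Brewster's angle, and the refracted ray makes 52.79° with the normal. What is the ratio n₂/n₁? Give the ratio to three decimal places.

θ_B + θ_t = 90°, so θ_B = 90° − 52.79° = 37.21°.
Then n₂/n₁ = tan θ_B = tan 37.21° = 0.759.

n₂/n₁ ≈ 0.759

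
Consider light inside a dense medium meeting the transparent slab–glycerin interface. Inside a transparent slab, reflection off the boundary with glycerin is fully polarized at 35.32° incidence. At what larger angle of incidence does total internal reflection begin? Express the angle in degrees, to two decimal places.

From Brewster, n₂/n₁ = tan θ_B = tan 35.32° = 0.7086.
Then sin θ_c = n₂/n₁ = 0.7086, so θ_c = arcsin 0.7086 = 45.12°.

θ_c ≈ 45.12°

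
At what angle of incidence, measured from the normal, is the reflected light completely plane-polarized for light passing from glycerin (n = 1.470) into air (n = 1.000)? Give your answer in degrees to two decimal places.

The reflected p-component vanishes when tan θ_B = n₂/n₁.
Here n₂/n₁ = 1.000/1.470 = 0.6803, and Brewster's law gives tan θ_B = n₂/n₁.
So θ_B = arctan 0.6803 = 34.23°.

θ_B ≈ 34.23°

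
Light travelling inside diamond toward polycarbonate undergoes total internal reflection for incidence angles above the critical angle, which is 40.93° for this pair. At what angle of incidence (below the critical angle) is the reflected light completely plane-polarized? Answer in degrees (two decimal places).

θ_B ≈ 33.23°

sin θ_c = n₂/n₁, so n₂/n₁ = sin 40.93° = 0.6551.
Brewster: tan θ_B = n₂/n₁ = 0.6551.
θ_B = arctan(0.6551) = 33.23°.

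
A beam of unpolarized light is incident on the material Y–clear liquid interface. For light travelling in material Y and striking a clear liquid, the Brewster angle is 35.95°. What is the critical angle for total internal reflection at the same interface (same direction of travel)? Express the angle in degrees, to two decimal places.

tan θ_B = n₂/n₁ = tan 35.95° = 0.7252.
Total internal reflection: sin θ_c = n₂/n₁ = 0.7252.
θ_c = arcsin(0.7252) = 46.49°.

θ_c ≈ 46.49°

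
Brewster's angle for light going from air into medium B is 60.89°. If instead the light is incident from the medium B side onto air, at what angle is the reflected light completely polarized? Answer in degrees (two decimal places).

Reversing the direction swaps n₁ and n₂, so tan θ_B' = 1/tan θ_B and θ_B' = 90° − θ_B.
Hence θ_B' = 90° − 60.89° = 29.11°.

θ_B' ≈ 29.11°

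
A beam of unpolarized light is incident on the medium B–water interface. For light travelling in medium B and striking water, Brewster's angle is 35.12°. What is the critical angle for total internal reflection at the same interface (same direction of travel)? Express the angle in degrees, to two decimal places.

From Brewster, n₂/n₁ = tan θ_B = tan 35.12° = 0.7033.
Then sin θ_c = n₂/n₁ = 0.7033, so θ_c = arcsin 0.7033 = 44.70°.

θ_c ≈ 44.70°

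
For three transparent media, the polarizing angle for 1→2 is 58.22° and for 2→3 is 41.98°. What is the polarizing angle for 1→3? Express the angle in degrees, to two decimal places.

θ_B ≈ 55.45°

Each Brewster angle gives a ratio: n₂/n₁ = tan 58.22° = 1.6141, n₃/n₂ = tan 41.98° = 0.8998.
Multiplying, n₃/n₁ = 1.6141 × 0.8998 = 1.4523, and θ_B(1→3) = arctan 1.4523 = 55.45°.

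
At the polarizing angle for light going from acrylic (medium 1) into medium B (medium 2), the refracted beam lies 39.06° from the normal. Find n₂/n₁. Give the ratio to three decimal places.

θ_B + θ_t = 90°, so θ_B = 90° − 39.06° = 50.94°.
Then n₂/n₁ = tan θ_B = tan 50.94° = 1.232.

n₂/n₁ ≈ 1.232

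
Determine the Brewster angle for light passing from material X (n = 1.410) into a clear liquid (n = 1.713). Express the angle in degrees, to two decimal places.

Here n₂/n₁ = 1.713/1.410 = 1.2149, and Brewster's law gives tan θ_B = n₂/n₁. Taking the arctangent, θ_B = 50.54°.

θ_B ≈ 50.54°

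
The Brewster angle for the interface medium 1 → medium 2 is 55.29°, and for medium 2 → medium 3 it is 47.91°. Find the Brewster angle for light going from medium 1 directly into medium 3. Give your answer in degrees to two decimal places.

Each Brewster angle gives a ratio: n₂/n₁ = tan 55.29° = 1.4436, n₃/n₂ = tan 47.91° = 1.1071.
Multiplying, n₃/n₁ = 1.4436 × 1.1071 = 1.5983, and θ_B(1→3) = arctan 1.5983 = 57.97°.

θ_B ≈ 57.97°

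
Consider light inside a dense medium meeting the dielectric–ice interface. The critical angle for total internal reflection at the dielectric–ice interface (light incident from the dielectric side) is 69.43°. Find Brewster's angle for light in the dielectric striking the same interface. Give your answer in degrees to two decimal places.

At the critical angle sin θ_c = n₂/n₁, giving n₂/n₁ = sin 69.43° = 0.9362.
Then tan θ_B = n₂/n₁ = 0.9362, so θ_B = arctan 0.9362 = 43.11°.

θ_B ≈ 43.11°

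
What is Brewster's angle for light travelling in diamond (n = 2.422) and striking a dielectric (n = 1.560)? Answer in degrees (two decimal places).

Here n₂/n₁ = 1.560/2.422 = 0.6441, and Brewster's law gives tan θ_B = n₂/n₁. Taking the arctangent, θ_B = 32.79°.

θ_B ≈ 32.79°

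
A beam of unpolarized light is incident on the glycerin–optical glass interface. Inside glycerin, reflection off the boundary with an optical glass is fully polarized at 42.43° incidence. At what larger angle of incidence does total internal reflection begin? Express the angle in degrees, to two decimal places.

θ_c ≈ 66.08°

n₂/n₁ = tan 42.43° = 0.9141; the critical angle satisfies sin θ_c = n₂/n₁.
θ_c = arcsin(0.9141) = 66.08°.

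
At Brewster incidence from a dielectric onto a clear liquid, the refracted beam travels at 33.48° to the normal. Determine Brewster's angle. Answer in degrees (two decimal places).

Since the reflected and refracted rays are at right angles at the polarizing angle, θ_B + θ_t = 90°.
θ_B = 90° − 33.48° = 56.52°.

θ_B ≈ 56.52°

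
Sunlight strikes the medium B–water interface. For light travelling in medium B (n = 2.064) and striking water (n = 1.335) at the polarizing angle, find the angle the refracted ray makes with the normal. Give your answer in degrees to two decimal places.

θ_B = arctan(n₂/n₁) = arctan(1.335/2.064) = 32.89°.
Since θ_B + θ_t = 90° at Brewster incidence, θ_t = 90° − 32.89° = 57.11°.

θ_t ≈ 57.11°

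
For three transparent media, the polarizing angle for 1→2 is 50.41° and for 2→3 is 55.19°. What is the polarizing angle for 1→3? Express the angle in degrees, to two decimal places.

θ_B ≈ 60.10°

Each Brewster angle gives a ratio: n₂/n₁ = tan 50.41° = 1.2092, n₃/n₂ = tan 55.19° = 1.4383.
n₃/n₁ = 1.7392. Then tan θ_B(1→3) = n₃/n₁, so θ_B(1→3) = arctan(1.7392) = 60.10°.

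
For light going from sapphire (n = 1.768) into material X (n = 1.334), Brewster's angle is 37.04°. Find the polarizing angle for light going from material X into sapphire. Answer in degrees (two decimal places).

θ_B' ≈ 52.96°

tan θ_B' = n₁/n₂ = 1/tan θ_B, so θ_B' = 90° − θ_B.
θ_B' = 90° − 37.04° = 52.96°.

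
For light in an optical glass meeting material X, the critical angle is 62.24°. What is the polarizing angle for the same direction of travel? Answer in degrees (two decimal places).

sin θ_c = n₂/n₁, so n₂/n₁ = sin 62.24° = 0.8849.
Brewster: tan θ_B = n₂/n₁ = 0.8849.
θ_B = arctan(0.8849) = 41.51°.

θ_B ≈ 41.51°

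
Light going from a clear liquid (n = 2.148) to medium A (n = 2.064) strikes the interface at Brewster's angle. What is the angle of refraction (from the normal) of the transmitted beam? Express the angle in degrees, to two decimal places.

θ_B = arctan(n₂/n₁) = arctan(2.064/2.148) = 43.86°.
The refracted ray is perpendicular to the reflected ray, so θ_t = 90° − θ_B = 46.14°.

θ_t ≈ 46.14°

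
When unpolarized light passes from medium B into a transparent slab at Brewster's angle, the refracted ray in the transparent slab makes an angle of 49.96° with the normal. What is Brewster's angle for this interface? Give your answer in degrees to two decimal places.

θ_B ≈ 40.04°

At Brewster's angle the reflected and refracted rays are perpendicular, so θ_B + θ_t = 90°.
So θ_B = 90° − θ_t = 90° − 49.96° = 40.04°.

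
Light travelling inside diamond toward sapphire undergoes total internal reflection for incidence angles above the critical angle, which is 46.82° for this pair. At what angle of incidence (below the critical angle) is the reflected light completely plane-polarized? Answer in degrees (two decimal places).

θ_B ≈ 36.10°

sin θ_c = n₂/n₁, so n₂/n₁ = sin 46.82° = 0.7292.
Brewster: tan θ_B = n₂/n₁ = 0.7292.
θ_B = arctan(0.7292) = 36.10°.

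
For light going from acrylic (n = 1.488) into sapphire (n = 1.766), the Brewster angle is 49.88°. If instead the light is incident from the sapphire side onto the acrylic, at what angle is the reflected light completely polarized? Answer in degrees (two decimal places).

The two Brewster angles are complementary: θ_B' = 90° − θ_B = 90° − 49.88° = 40.12°.

θ_B' ≈ 40.12°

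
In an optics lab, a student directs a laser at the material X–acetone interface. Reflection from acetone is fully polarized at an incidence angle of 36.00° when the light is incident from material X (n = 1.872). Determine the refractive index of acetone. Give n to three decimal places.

Brewster's law: tan θ_B = n₂/n₁ (light incident in material X, refracted into acetone).
n₂ = n₁ tan θ_B = 1.872 × tan 36.00° = 1.360.

n ≈ 1.360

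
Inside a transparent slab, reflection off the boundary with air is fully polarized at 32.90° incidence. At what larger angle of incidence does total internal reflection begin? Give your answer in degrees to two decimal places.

n₂/n₁ = tan 32.90° = 0.6469; the critical angle satisfies sin θ_c = n₂/n₁.
θ_c = arcsin(0.6469) = 40.31°.

θ_c ≈ 40.31°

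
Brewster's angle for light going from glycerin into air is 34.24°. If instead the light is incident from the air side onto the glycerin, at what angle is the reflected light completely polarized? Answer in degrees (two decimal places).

Reversing the direction swaps n₁ and n₂, so tan θ_B' = 1/tan θ_B and θ_B' = 90° − θ_B.
Hence θ_B' = 90° − 34.24° = 55.76°.

θ_B' ≈ 55.76°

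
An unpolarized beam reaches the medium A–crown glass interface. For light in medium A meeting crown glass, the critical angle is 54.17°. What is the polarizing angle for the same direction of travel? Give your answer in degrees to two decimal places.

n₂/n₁ = sin θ_c = sin 54.17° = 0.8108.
tan θ_B equals the same ratio, so θ_B = arctan(0.8108) = 39.03°.

θ_B ≈ 39.03°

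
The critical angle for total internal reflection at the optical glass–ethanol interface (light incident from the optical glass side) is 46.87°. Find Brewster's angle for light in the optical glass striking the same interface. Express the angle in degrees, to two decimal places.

θ_B ≈ 36.12°

n₂/n₁ = sin θ_c = sin 46.87° = 0.7298.
tan θ_B equals the same ratio, so θ_B = arctan(0.7298) = 36.12°.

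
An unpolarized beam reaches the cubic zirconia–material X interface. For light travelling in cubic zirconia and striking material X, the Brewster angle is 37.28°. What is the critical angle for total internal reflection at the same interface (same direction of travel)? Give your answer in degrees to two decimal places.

θ_c ≈ 49.57°

tan θ_B = n₂/n₁ = tan 37.28° = 0.7612.
Total internal reflection: sin θ_c = n₂/n₁ = 0.7612.
θ_c = arcsin(0.7612) = 49.57°.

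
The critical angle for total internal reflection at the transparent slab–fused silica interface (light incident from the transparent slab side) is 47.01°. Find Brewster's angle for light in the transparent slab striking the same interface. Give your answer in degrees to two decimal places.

sin θ_c = n₂/n₁, so n₂/n₁ = sin 47.01° = 0.7315.
Brewster: tan θ_B = n₂/n₁ = 0.7315.
θ_B = arctan(0.7315) = 36.18°.

θ_B ≈ 36.18°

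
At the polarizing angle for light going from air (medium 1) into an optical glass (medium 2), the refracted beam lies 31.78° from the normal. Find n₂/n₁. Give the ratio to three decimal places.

n₂/n₁ ≈ 1.614

At Brewster incidence θ_B = 90° − θ_t = 90° − 31.78° = 58.22°.
tan θ_B = n₂/n₁, so n₂/n₁ = tan 58.22° = 1.614.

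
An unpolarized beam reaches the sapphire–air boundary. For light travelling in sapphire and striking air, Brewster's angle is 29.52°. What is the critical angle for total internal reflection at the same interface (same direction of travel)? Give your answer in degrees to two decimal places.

tan θ_B = n₂/n₁ = tan 29.52° = 0.5662.
Total internal reflection: sin θ_c = n₂/n₁ = 0.5662.
θ_c = arcsin(0.5662) = 34.49°.

θ_c ≈ 34.49°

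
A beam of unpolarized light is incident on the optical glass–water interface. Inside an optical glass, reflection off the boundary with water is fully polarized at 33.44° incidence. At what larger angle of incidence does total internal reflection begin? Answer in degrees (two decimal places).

From Brewster, n₂/n₁ = tan θ_B = tan 33.44° = 0.6604.
Then sin θ_c = n₂/n₁ = 0.6604, so θ_c = arcsin 0.6604 = 41.33°.

θ_c ≈ 41.33°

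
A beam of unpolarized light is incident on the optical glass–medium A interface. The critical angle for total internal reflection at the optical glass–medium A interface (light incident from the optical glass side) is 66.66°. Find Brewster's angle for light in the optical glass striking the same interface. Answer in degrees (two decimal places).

At the critical angle sin θ_c = n₂/n₁, giving n₂/n₁ = sin 66.66° = 0.9182.
Then tan θ_B = n₂/n₁ = 0.9182, so θ_B = arctan 0.9182 = 42.56°.

θ_B ≈ 42.56°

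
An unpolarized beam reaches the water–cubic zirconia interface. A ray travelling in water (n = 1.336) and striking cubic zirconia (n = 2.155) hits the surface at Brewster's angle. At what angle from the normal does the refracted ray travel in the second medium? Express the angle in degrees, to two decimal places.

First find Brewster's angle: tan θ_B = 2.155/1.336 = 1.6130, giving θ_B = 58.20°.
At Brewster's angle the reflected and refracted rays are perpendicular, so θ_t = 90° − θ_B = 90° − 58.20° = 31.80°.

θ_t ≈ 31.80°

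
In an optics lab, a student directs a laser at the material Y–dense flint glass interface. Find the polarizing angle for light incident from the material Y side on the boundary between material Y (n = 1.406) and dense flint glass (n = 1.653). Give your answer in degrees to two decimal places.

At Brewster's angle the reflected and refracted rays are perpendicular, which with Snell's law gives tan θ_B = n₂/n₁.
Brewster's condition: tan θ_B = n₂/n₁ = 1.653/1.406 = 1.1757.
So θ_B = arctan 1.1757 = 49.62°.

θ_B ≈ 49.62°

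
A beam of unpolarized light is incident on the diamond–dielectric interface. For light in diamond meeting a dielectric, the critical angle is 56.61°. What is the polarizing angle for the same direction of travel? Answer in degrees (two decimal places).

θ_B ≈ 39.86°

sin θ_c = n₂/n₁, so n₂/n₁ = sin 56.61° = 0.8349.
Brewster: tan θ_B = n₂/n₁ = 0.8349.
θ_B = arctan(0.8349) = 39.86°.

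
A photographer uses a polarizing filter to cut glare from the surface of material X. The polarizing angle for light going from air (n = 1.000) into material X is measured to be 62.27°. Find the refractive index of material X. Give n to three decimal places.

At the polarizing angle, tan θ_B = n₂/n₁ with n₁ on the incident side (air) and n₂ on the transmitted side (material X).
n₂ = n₁ tan θ_B = 1.000 × tan 62.27° = 1.902.

n ≈ 1.902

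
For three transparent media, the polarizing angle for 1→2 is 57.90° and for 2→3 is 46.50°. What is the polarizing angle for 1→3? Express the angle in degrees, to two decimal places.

Each Brewster angle gives a ratio: n₂/n₁ = tan 57.90° = 1.5941, n₃/n₂ = tan 46.50° = 1.0538.
So n₃/n₁ = (n₂/n₁)(n₃/n₂) = 1.5941 × 1.0538 = 1.6799.
θ_B(1→3) = arctan(1.6799) = 59.24°.

θ_B ≈ 59.24°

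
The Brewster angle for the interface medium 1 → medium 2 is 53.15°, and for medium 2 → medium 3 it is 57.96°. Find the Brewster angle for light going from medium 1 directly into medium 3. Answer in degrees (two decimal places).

θ_B ≈ 64.87°

n₂/n₁ = tan 53.15° = 1.3343 and n₃/n₂ = tan 57.96° = 1.5979.
So n₃/n₁ = (n₂/n₁)(n₃/n₂) = 1.3343 × 1.5979 = 2.1320.
θ_B(1→3) = arctan(2.1320) = 64.87°.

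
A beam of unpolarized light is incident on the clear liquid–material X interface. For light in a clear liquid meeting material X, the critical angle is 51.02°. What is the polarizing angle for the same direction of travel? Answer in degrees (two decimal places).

sin θ_c = n₂/n₁, so n₂/n₁ = sin 51.02° = 0.7774.
Brewster: tan θ_B = n₂/n₁ = 0.7774.
θ_B = arctan(0.7774) = 37.86°.

θ_B ≈ 37.86°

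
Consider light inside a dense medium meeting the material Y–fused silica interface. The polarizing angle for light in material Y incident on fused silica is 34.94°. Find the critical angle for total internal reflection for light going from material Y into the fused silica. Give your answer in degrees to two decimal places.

θ_c ≈ 44.32°

From Brewster, n₂/n₁ = tan θ_B = tan 34.94° = 0.6986.
Then sin θ_c = n₂/n₁ = 0.6986, so θ_c = arcsin 0.6986 = 44.32°.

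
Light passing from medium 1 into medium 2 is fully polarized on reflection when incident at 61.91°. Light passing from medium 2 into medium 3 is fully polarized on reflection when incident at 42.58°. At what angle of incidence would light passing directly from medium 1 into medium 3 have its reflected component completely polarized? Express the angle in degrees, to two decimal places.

tan θ_B(1→2) = n₂/n₁ = tan 61.91° = 1.8736.
tan θ_B(2→3) = n₃/n₂ = tan 42.58° = 0.9189.
So n₃/n₁ = (n₂/n₁)(n₃/n₂) = 1.8736 × 0.9189 = 1.7217.
θ_B(1→3) = arctan(1.7217) = 59.85°.

θ_B ≈ 59.85°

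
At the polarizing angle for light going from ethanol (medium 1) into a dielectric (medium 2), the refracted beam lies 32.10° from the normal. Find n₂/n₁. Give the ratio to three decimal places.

At Brewster incidence θ_B = 90° − θ_t = 90° − 32.10° = 57.90°.
Then n₂/n₁ = tan θ_B = tan 57.90° = 1.594.

n₂/n₁ ≈ 1.594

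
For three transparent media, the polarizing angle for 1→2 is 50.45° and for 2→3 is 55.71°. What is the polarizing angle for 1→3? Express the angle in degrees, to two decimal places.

θ_B ≈ 60.62°

n₂/n₁ = tan 50.45° = 1.2109 and n₃/n₂ = tan 55.71° = 1.4665.
n₃/n₁ = 1.7758. Then tan θ_B(1→3) = n₃/n₁, so θ_B(1→3) = arctan(1.7758) = 60.62°.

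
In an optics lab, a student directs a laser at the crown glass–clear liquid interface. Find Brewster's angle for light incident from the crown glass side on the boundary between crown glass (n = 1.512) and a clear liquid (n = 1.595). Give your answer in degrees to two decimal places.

θ_B ≈ 46.53°

tan θ_B = n₂/n₁ = 1.595/1.512 = 1.0549. Taking the arctangent, θ_B = 46.53°.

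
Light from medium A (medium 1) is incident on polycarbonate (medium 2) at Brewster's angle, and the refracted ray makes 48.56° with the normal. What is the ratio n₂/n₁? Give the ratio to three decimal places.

θ_B + θ_t = 90°, so θ_B = 90° − 48.56° = 41.44°.
Then n₂/n₁ = tan θ_B = tan 41.44° = 0.883.

n₂/n₁ ≈ 0.883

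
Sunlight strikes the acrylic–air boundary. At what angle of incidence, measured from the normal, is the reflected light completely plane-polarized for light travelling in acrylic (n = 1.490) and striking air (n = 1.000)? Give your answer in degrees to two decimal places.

θ_B ≈ 33.87°

tan θ_B = n₂/n₁ = 1.000/1.490 = 0.6711. Taking the arctangent, θ_B = 33.87°.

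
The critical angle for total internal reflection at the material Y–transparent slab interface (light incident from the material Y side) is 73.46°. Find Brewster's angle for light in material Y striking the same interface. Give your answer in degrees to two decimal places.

θ_B ≈ 43.79°

At the critical angle sin θ_c = n₂/n₁, giving n₂/n₁ = sin 73.46° = 0.9586.
Then tan θ_B = n₂/n₁ = 0.9586, so θ_B = arctan 0.9586 = 43.79°.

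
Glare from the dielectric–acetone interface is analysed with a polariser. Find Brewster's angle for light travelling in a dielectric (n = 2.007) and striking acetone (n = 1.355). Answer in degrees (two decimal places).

Here n₂/n₁ = 1.355/2.007 = 0.6751, and Brewster's law gives tan θ_B = n₂/n₁.
θ_B = arctan(0.6751) = 34.02°.

θ_B ≈ 34.02°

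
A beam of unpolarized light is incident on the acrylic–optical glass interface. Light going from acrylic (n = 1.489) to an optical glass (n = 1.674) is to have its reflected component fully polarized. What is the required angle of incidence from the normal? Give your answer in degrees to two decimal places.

Here n₂/n₁ = 1.674/1.489 = 1.1242, and Brewster's law gives tan θ_B = n₂/n₁.
θ_B = arctan(1.1242) = 48.35°.

θ_B ≈ 48.35°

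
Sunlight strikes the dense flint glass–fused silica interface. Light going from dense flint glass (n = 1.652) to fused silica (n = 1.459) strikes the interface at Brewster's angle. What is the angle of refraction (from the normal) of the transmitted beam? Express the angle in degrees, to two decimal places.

θ_t ≈ 48.55°

tan θ_B = n₂/n₁ = 1.459/1.652 = 0.8832, so θ_B = 41.45°.
The refracted ray is perpendicular to the reflected ray, so θ_t = 90° − θ_B = 48.55°.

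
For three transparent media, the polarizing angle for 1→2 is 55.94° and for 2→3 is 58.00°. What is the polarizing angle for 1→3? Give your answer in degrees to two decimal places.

Each Brewster angle gives a ratio: n₂/n₁ = tan 55.94° = 1.4792, n₃/n₂ = tan 58.00° = 1.6003.
Multiplying, n₃/n₁ = 1.4792 × 1.6003 = 2.3672, and θ_B(1→3) = arctan 2.3672 = 67.10°.

θ_B ≈ 67.10°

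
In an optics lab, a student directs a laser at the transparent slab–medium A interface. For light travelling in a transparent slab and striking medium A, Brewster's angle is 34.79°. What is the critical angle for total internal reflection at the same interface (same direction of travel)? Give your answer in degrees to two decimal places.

From Brewster, n₂/n₁ = tan θ_B = tan 34.79° = 0.6948.
Then sin θ_c = n₂/n₁ = 0.6948, so θ_c = arcsin 0.6948 = 44.01°.

θ_c ≈ 44.01°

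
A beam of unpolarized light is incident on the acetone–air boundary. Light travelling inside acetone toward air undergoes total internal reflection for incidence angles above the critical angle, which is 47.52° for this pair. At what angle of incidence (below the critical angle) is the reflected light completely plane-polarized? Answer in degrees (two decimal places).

sin θ_c = n₂/n₁, so n₂/n₁ = sin 47.52° = 0.7375.
Brewster: tan θ_B = n₂/n₁ = 0.7375.
θ_B = arctan(0.7375) = 36.41°.

θ_B ≈ 36.41°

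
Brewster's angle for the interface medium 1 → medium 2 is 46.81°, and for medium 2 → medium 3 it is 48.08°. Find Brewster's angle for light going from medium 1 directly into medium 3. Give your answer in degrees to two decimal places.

Each Brewster angle gives a ratio: n₂/n₁ = tan 46.81° = 1.0653, n₃/n₂ = tan 48.08° = 1.1137.
n₃/n₁ = 1.1864. Then tan θ_B(1→3) = n₃/n₁, so θ_B(1→3) = arctan(1.1864) = 49.87°.

θ_B ≈ 49.87°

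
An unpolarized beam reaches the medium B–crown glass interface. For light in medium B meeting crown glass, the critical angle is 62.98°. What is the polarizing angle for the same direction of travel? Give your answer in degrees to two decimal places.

θ_B ≈ 41.70°

sin θ_c = n₂/n₁, so n₂/n₁ = sin 62.98° = 0.8908.
Brewster: tan θ_B = n₂/n₁ = 0.8908.
θ_B = arctan(0.8908) = 41.70°.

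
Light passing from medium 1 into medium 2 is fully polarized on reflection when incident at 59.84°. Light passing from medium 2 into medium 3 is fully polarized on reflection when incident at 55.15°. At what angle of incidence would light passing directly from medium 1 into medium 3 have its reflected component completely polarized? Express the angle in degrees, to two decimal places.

θ_B ≈ 67.97°

Each Brewster angle gives a ratio: n₂/n₁ = tan 59.84° = 1.7209, n₃/n₂ = tan 55.15° = 1.4361.
So n₃/n₁ = (n₂/n₁)(n₃/n₂) = 1.7209 × 1.4361 = 2.4715.
θ_B(1→3) = arctan(2.4715) = 67.97°.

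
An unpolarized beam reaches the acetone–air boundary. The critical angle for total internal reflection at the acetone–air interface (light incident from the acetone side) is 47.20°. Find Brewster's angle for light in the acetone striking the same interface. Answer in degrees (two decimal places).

θ_B ≈ 36.27°

At the critical angle sin θ_c = n₂/n₁, giving n₂/n₁ = sin 47.20° = 0.7337.
Then tan θ_B = n₂/n₁ = 0.7337, so θ_B = arctan 0.7337 = 36.27°.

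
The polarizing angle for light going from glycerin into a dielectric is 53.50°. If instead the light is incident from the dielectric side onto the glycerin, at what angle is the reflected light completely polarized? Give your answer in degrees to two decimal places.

The two Brewster angles are complementary: θ_B' = 90° − θ_B = 90° − 53.50° = 36.50°.

θ_B' ≈ 36.50°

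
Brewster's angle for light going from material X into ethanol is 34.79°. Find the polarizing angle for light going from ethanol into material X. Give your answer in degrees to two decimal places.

Reversing the direction swaps n₁ and n₂, so tan θ_B' = 1/tan θ_B and θ_B' = 90° − θ_B.
Hence θ_B' = 90° − 34.79° = 55.21°.

θ_B' ≈ 55.21°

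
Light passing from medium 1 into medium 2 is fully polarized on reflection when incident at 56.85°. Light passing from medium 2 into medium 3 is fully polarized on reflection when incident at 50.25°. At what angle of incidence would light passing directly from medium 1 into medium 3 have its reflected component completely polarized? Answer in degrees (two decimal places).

tan θ_B(1→2) = n₂/n₁ = tan 56.85° = 1.5311.
tan θ_B(2→3) = n₃/n₂ = tan 50.25° = 1.2024.
Multiplying, n₃/n₁ = 1.5311 × 1.2024 = 1.8409, and θ_B(1→3) = arctan 1.8409 = 61.49°.

θ_B ≈ 61.49°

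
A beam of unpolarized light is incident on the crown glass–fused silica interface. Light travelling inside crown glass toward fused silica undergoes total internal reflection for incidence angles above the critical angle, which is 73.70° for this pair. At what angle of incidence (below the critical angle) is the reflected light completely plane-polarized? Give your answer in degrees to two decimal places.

n₂/n₁ = sin θ_c = sin 73.70° = 0.9598.
tan θ_B equals the same ratio, so θ_B = arctan(0.9598) = 43.83°.

θ_B ≈ 43.83°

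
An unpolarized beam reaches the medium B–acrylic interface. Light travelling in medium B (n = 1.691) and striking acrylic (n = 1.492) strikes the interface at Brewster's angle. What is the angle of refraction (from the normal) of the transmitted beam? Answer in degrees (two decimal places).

θ_B = arctan(n₂/n₁) = arctan(1.492/1.691) = 41.42°.
At Brewster's angle the reflected and refracted rays are perpendicular, so θ_t = 90° − θ_B = 90° − 41.42° = 48.58°.

θ_t ≈ 48.58°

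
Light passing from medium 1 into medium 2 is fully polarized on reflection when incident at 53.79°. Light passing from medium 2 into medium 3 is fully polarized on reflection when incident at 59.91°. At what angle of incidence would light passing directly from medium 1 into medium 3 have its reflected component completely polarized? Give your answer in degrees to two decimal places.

tan θ_B(1→2) = n₂/n₁ = tan 53.79° = 1.3658.
tan θ_B(2→3) = n₃/n₂ = tan 59.91° = 1.7258.
So n₃/n₁ = (n₂/n₁)(n₃/n₂) = 1.3658 × 1.7258 = 2.3571.
θ_B(1→3) = arctan(2.3571) = 67.01°.

θ_B ≈ 67.01°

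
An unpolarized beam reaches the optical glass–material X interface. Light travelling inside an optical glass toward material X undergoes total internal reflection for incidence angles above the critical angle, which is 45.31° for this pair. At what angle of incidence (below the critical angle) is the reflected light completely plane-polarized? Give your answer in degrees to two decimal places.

θ_B ≈ 35.41°

n₂/n₁ = sin θ_c = sin 45.31° = 0.7109.
tan θ_B equals the same ratio, so θ_B = arctan(0.7109) = 35.41°.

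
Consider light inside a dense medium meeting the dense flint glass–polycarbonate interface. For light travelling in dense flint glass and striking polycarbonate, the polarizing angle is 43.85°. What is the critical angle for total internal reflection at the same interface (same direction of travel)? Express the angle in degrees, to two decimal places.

θ_c ≈ 73.87°

tan θ_B = n₂/n₁ = tan 43.85° = 0.9606.
Total internal reflection: sin θ_c = n₂/n₁ = 0.9606.
θ_c = arcsin(0.9606) = 73.87°.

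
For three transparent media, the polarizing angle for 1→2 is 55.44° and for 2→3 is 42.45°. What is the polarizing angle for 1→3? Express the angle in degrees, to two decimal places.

θ_B ≈ 53.02°

tan θ_B(1→2) = n₂/n₁ = tan 55.44° = 1.4517.
tan θ_B(2→3) = n₃/n₂ = tan 42.45° = 0.9147.
n₃/n₁ = 1.3280. Then tan θ_B(1→3) = n₃/n₁, so θ_B(1→3) = arctan(1.3280) = 53.02°.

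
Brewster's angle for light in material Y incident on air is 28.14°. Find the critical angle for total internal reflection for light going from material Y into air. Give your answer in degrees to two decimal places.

n₂/n₁ = tan 28.14° = 0.5348; the critical angle satisfies sin θ_c = n₂/n₁.
θ_c = arcsin(0.5348) = 32.33°.

θ_c ≈ 32.33°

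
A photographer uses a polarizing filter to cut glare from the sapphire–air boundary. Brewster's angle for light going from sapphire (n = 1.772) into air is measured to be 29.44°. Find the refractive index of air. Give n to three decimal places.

n ≈ 1.000

Brewster's law: tan θ_B = n₂/n₁ (light incident in sapphire, refracted into air).
n₂ = n₁ tan θ_B = 1.772 × tan 29.44° = 1.000.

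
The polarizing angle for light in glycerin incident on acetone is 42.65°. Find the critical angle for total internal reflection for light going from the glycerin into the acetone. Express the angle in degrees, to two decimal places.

From Brewster, n₂/n₁ = tan θ_B = tan 42.65° = 0.9212.
Then sin θ_c = n₂/n₁ = 0.9212, so θ_c = arcsin 0.9212 = 67.10°.

θ_c ≈ 67.10°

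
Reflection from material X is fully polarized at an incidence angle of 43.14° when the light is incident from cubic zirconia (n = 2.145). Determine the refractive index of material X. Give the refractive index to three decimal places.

Brewster's law: tan θ_B = n₂/n₁ (light incident in cubic zirconia, refracted into material X).
n₂ = n₁ tan θ_B = 2.145 × tan 43.14° = 2.010.

n ≈ 2.010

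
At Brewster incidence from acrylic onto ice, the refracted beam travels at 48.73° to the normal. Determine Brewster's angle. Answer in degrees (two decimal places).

θ_B ≈ 41.27°

At Brewster's angle the reflected and refracted rays are perpendicular, so θ_B + θ_t = 90°.
So θ_B = 90° − θ_t = 90° − 48.73° = 41.27°.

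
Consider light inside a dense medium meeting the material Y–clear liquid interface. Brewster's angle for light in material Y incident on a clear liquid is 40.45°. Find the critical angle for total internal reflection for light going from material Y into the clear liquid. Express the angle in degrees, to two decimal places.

θ_c ≈ 58.49°

n₂/n₁ = tan 40.45° = 0.8526; the critical angle satisfies sin θ_c = n₂/n₁.
θ_c = arcsin(0.8526) = 58.49°.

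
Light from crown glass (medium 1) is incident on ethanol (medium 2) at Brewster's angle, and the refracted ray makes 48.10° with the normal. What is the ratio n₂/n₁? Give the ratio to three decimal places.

n₂/n₁ ≈ 0.897

θ_B + θ_t = 90°, so θ_B = 90° − 48.10° = 41.90°.
tan θ_B = n₂/n₁, so n₂/n₁ = tan 41.90° = 0.897.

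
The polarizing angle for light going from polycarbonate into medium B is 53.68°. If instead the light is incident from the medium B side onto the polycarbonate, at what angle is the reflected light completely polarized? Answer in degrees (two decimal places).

tan θ_B' = n₁/n₂ = 1/tan θ_B, so θ_B' = 90° − θ_B.
θ_B' = 90° − 53.68° = 36.32°.

θ_B' ≈ 36.32°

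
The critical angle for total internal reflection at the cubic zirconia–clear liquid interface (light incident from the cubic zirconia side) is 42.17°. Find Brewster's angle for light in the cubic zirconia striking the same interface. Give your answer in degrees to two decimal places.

θ_B ≈ 33.87°

n₂/n₁ = sin θ_c = sin 42.17° = 0.6713.
tan θ_B equals the same ratio, so θ_B = arctan(0.6713) = 33.87°.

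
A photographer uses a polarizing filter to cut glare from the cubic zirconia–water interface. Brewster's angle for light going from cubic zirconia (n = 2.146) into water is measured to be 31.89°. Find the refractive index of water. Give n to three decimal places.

Brewster's law: tan θ_B = n₂/n₁ (light incident in cubic zirconia, refracted into water).
n₂ = n₁ tan θ_B = 2.146 × tan 31.89° = 1.335.

n ≈ 1.335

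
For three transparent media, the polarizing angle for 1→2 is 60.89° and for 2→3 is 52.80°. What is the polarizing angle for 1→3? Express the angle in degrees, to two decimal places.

θ_B ≈ 67.09°

Each Brewster angle gives a ratio: n₂/n₁ = tan 60.89° = 1.7959, n₃/n₂ = tan 52.80° = 1.3175.
n₃/n₁ = 2.3660. Then tan θ_B(1→3) = n₃/n₁, so θ_B(1→3) = arctan(2.3660) = 67.09°.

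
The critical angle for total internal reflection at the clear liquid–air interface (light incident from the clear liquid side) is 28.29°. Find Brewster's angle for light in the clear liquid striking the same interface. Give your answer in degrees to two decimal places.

θ_B ≈ 25.36°

sin θ_c = n₂/n₁, so n₂/n₁ = sin 28.29° = 0.4739.
Brewster: tan θ_B = n₂/n₁ = 0.4739.
θ_B = arctan(0.4739) = 25.36°.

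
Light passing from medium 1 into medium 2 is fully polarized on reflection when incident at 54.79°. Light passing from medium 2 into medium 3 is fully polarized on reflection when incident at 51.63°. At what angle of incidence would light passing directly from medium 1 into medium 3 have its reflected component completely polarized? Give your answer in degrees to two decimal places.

tan θ_B(1→2) = n₂/n₁ = tan 54.79° = 1.4171.
tan θ_B(2→3) = n₃/n₂ = tan 51.63° = 1.2630.
Multiplying, n₃/n₁ = 1.4171 × 1.2630 = 1.7898, and θ_B(1→3) = arctan 1.7898 = 60.81°.

θ_B ≈ 60.81°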